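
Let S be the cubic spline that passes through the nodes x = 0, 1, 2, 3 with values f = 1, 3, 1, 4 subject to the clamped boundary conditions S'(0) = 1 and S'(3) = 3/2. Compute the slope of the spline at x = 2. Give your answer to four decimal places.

0.4667

Let M_i = S''(x_i). Step sizes h_i = 1, 1, 1; slopes of the chords Δ_i = (y_(i+1) - y_i)/h_i = 2, -2, 3.
  1·M_0 + 4·M_1 + 1·M_2 = 6(Δ_1 - Δ_0) = -24
  1·M_1 + 4·M_2 + 1·M_3 = 6(Δ_2 - Δ_1) = 30
Clamped end conditions give two more equations: 2h_0·M_0 + h_0·M_1 = 6(Δ_0 - S'(0)) = 6 and h_2·M_2 + 2h_2·M_3 = 6(S'(3) - Δ_2) = -9.
Hence M_0 = 131/15, M_1 = -172/15, M_2 = 197/15, M_3 = -166/15.
On [2, 3], S'(x) = b_2 + 2c_2·(x - 2) + 3d_2·(x - 2)² with b_2 = Δ_2 - h_2(2M_2 + M_3)/6 = 7/15, c_2 = M_2/2 = 197/30, d_2 = (M_3 - M_2)/(6h_2) = -121/30. So S'(2) = 7/15.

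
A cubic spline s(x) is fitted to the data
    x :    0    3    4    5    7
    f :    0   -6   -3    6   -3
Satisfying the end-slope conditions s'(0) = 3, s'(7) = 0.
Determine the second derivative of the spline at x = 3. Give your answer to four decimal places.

Write M_i for s''(x_i). With h_i = 3, 1, 1, 2 and divided differences Δ_i = -2, 3, 9, -9/2, the continuity of s' gives the tridiagonal system
  3·M_0 + 8·M_1 + 1·M_2 = 6(Δ_1 - Δ_0) = 30
  1·M_1 + 4·M_2 + 1·M_3 = 6(Δ_2 - Δ_1) = 36
  1·M_2 + 6·M_3 + 2·M_4 = 6(Δ_3 - Δ_2) = -81
Clamped end conditions give two more equations: 2h_0·M_0 + h_0·M_1 = 6(Δ_0 - s'(0)) = -30 and h_3·M_3 + 2h_3·M_4 = 6(s'(7) - Δ_3) = 27.
Forward elimination and back-substitution give M_0 = -1177/158, M_1 = 387/79, M_2 = 2079/158, M_3 = -1701/79, M_4 = 5535/316.

4.8987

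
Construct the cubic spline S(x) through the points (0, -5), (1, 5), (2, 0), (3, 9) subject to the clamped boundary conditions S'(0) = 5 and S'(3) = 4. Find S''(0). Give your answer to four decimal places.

35.7333

Put σ_i = S'' at the i-th knot. Here h = (1, 1, 1) and Δ = (10, -5, 9), so the interior equations h_(i-1)·σ_(i-1) + 2(h_(i-1)+h_i)·σ_i + h_i·σ_(i+1) = 6(Δ_i − Δ_(i-1)) read
  1·σ_0 + 4·σ_1 + 1·σ_2 = 6(Δ_1 - Δ_0) = -90
  1·σ_1 + 4·σ_2 + 1·σ_3 = 6(Δ_2 - Δ_1) = 84
Clamped end conditions give two more equations: 2h_0·σ_0 + h_0·σ_1 = 6(Δ_0 - S'(0)) = 30 and h_2·σ_2 + 2h_2·σ_3 = 6(S'(3) - Δ_2) = -30.
Hence σ_0 = 536/15, σ_1 = -622/15, σ_2 = 602/15, σ_3 = -526/15.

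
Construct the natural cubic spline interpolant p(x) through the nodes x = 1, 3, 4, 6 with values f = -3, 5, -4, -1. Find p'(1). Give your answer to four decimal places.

9.0571

Put M_i = p'' at the i-th knot. Here h = (2, 1, 2) and Δ = (4, -9, 3/2), so the interior equations h_(i-1)·M_(i-1) + 2(h_(i-1)+h_i)·M_i + h_i·M_(i+1) = 6(Δ_i − Δ_(i-1)) read
  2·M_0 + 6·M_1 + 1·M_2 = 6(Δ_1 - Δ_0) = -78
  1·M_1 + 6·M_2 + 2·M_3 = 6(Δ_2 - Δ_1) = 63
Natural end conditions: M_0 = M_3 = 0.
Hence M_0 = 0, M_1 = -531/35, M_2 = 456/35, M_3 = 0.
On [1, 3], p'(x) = b_0 + 2c_0·(x - 1) + 3d_0·(x - 1)² with b_0 = Δ_0 - h_0(2M_0 + M_1)/6 = 317/35, c_0 = M_0/2 = 0, d_0 = (M_1 - M_0)/(6h_0) = -177/140. So p'(1) = 317/35.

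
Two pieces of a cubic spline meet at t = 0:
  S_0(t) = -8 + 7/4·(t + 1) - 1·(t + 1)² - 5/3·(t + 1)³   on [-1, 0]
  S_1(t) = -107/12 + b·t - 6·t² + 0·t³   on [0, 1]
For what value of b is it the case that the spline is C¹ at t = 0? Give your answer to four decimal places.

-5.2500

S_0'(t) = 7/4 - 2·(t + 1) - 5·(t + 1)², so S_0'(0) = -21/4. On the right, S_1'(0) = b, so b = -21/4.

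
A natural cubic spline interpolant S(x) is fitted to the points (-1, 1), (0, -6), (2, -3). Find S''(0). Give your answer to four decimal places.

8.5000

Put m_i = S'' at the i-th knot. Here h = (1, 2) and Δ = (-7, 3/2), so the interior equations h_(i-1)·m_(i-1) + 2(h_(i-1)+h_i)·m_i + h_i·m_(i+1) = 6(Δ_i − Δ_(i-1)) read
  1·m_0 + 6·m_1 + 2·m_2 = 6(Δ_1 - Δ_0) = 51
Natural end conditions: m_0 = m_2 = 0.
Solving: m_0 = 0, m_1 = 17/2, m_2 = 0.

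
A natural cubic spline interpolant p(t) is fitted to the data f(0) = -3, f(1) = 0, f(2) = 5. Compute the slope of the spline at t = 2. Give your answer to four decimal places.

5.5000

Put M_i = p'' at the i-th knot. Here h = (1, 1) and Δ = (3, 5), so the interior equations h_(i-1)·M_(i-1) + 2(h_(i-1)+h_i)·M_i + h_i·M_(i+1) = 6(Δ_i − Δ_(i-1)) read
  1·M_0 + 4·M_1 + 1·M_2 = 6(Δ_1 - Δ_0) = 12
Natural end conditions: M_0 = M_2 = 0.
Hence M_0 = 0, M_1 = 3, M_2 = 0.
On [1, 2], p'(t) = b_1 + 2c_1·(t - 1) + 3d_1·(t - 1)² with b_1 = Δ_1 - h_1(2M_1 + M_2)/6 = 4, c_1 = M_1/2 = 3/2, d_1 = (M_2 - M_1)/(6h_1) = -1/2. So p'(2) = 11/2.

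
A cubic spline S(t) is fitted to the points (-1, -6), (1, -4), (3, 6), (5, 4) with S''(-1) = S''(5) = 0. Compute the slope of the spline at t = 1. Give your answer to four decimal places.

3.9333

Write m_i for S''(x_i). With h_i = 2, 2, 2 and divided differences Δ_i = 1, 5, -1, the continuity of S' gives the tridiagonal system
  2·m_0 + 8·m_1 + 2·m_2 = 6(Δ_1 - Δ_0) = 24
  2·m_1 + 8·m_2 + 2·m_3 = 6(Δ_2 - Δ_1) = -36
Natural end conditions: m_0 = m_3 = 0.
Solving: m_0 = 0, m_1 = 22/5, m_2 = -28/5, m_3 = 0.
On [1, 3], S'(t) = b_1 + 2c_1·(t - 1) + 3d_1·(t - 1)² with b_1 = Δ_1 - h_1(2m_1 + m_2)/6 = 59/15, c_1 = m_1/2 = 11/5, d_1 = (m_2 - m_1)/(6h_1) = -5/6. So S'(1) = 59/15.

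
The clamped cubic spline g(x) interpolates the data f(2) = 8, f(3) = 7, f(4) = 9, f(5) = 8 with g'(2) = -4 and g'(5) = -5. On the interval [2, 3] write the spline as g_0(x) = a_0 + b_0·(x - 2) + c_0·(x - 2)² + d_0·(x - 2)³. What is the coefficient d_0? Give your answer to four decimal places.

With M_i denoting the second derivative at x_i, h_i = 1, 1, 1, and Δ_i = (y_(i+1) − y_i)/h_i = -1, 2, -1:
  1·M_0 + 4·M_1 + 1·M_2 = 6(Δ_1 - Δ_0) = 18
  1·M_1 + 4·M_2 + 1·M_3 = 6(Δ_2 - Δ_1) = -18
Clamped end conditions give two more equations: 2h_0·M_0 + h_0·M_1 = 6(Δ_0 - g'(2)) = 18 and h_2·M_2 + 2h_2·M_3 = 6(g'(5) - Δ_2) = -24.
Solving the tridiagonal system: M_0 = 22/3, M_1 = 10/3, M_2 = -8/3, M_3 = -32/3.
On [2, 3], with g_0(x) = a_0 + b_0·(x - 2) + c_0·(x - 2)² + d_0·(x - 2)³: c_0 = M_0/2 = 11/3, d_0 = (M_1 - M_0)/(6h_0) = -2/3, b_0 = Δ_0 - h_0(2M_0 + M_1)/6 = -4.

-0.6667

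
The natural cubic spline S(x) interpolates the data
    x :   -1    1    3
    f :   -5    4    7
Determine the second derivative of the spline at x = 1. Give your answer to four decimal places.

With m_i denoting the second derivative at x_i, h_i = 2, 2, and Δ_i = (y_(i+1) − y_i)/h_i = 9/2, 3/2:
  2·m_0 + 8·m_1 + 2·m_2 = 6(Δ_1 - Δ_0) = -18
Natural end conditions: m_0 = m_2 = 0.
Solving: m_0 = 0, m_1 = -9/4, m_2 = 0.

-2.2500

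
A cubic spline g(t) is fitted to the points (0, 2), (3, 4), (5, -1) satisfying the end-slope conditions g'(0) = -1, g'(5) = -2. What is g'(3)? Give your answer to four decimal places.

-1.0500

With M_i denoting the second derivative at x_i, h_i = 3, 2, and Δ_i = (y_(i+1) − y_i)/h_i = 2/3, -5/2:
  3·M_0 + 10·M_1 + 2·M_2 = 6(Δ_1 - Δ_0) = -19
Clamped end conditions give two more equations: 2h_0·M_0 + h_0·M_1 = 6(Δ_0 - g'(0)) = 10 and h_1·M_1 + 2h_1·M_2 = 6(g'(5) - Δ_1) = 3.
Solving the tridiagonal system: M_0 = 101/30, M_1 = -17/5, M_2 = 49/20.
On [3, 5], g'(t) = b_1 + 2c_1·(t - 3) + 3d_1·(t - 3)² with b_1 = Δ_1 - h_1(2M_1 + M_2)/6 = -21/20, c_1 = M_1/2 = -17/10, d_1 = (M_2 - M_1)/(6h_1) = 39/80. So g'(3) = -21/20.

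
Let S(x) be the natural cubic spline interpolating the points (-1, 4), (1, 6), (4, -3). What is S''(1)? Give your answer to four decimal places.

Put M_i = S'' at the i-th knot. Here h = (2, 3) and Δ = (1, -3), so the interior equations h_(i-1)·M_(i-1) + 2(h_(i-1)+h_i)·M_i + h_i·M_(i+1) = 6(Δ_i − Δ_(i-1)) read
  2·M_0 + 10·M_1 + 3·M_2 = 6(Δ_1 - Δ_0) = -24
Natural end conditions: M_0 = M_2 = 0.
Solving the tridiagonal system: M_0 = 0, M_1 = -12/5, M_2 = 0.

-2.4000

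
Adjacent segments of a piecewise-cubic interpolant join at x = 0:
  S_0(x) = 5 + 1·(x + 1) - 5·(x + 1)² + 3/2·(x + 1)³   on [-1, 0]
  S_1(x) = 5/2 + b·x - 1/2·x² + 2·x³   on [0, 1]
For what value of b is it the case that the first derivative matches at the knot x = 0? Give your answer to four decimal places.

-4.5000

S_0'(x) = 1 - 10·(x + 1) + 9/2·(x + 1)², so S_0'(0) = -9/2. On the right, S_1'(0) = b, so b = -9/2.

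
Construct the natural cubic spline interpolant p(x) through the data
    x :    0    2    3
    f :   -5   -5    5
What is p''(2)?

10

Put σ_i = p'' at the i-th knot. Here h = (2, 1) and Δ = (0, 10), so the interior equations h_(i-1)·σ_(i-1) + 2(h_(i-1)+h_i)·σ_i + h_i·σ_(i+1) = 6(Δ_i − Δ_(i-1)) read
  2·σ_0 + 6·σ_1 + 1·σ_2 = 6(Δ_1 - Δ_0) = 60
Natural end conditions: σ_0 = σ_2 = 0.
Forward elimination and back-substitution give σ_0 = 0, σ_1 = 10, σ_2 = 0.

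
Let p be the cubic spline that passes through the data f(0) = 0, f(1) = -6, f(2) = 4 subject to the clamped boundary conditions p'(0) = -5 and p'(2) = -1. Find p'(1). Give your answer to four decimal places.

Write σ_i for p''(x_i). With h_i = 1, 1 and divided differences Δ_i = -6, 10, the continuity of p' gives the tridiagonal system
  1·σ_0 + 4·σ_1 + 1·σ_2 = 6(Δ_1 - Δ_0) = 96
Clamped end conditions give two more equations: 2h_0·σ_0 + h_0·σ_1 = 6(Δ_0 - p'(0)) = -6 and h_1·σ_1 + 2h_1·σ_2 = 6(p'(2) - Δ_1) = -66.
Solving the tridiagonal system: σ_0 = -25, σ_1 = 44, σ_2 = -55.
On [1, 2], p'(t) = b_1 + 2c_1·(t - 1) + 3d_1·(t - 1)² with b_1 = Δ_1 - h_1(2σ_1 + σ_2)/6 = 9/2, c_1 = σ_1/2 = 22, d_1 = (σ_2 - σ_1)/(6h_1) = -33/2. So p'(1) = 9/2.

4.5000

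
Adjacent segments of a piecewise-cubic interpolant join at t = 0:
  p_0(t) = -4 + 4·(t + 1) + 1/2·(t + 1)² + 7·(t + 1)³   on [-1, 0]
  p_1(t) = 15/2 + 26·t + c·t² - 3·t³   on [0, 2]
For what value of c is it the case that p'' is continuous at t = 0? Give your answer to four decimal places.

21.5000

p_0''(t) = 1 + 42·(t + 1), so p_0''(0) = 43. On the right, p_1''(0) = 2c, so c = 43/2.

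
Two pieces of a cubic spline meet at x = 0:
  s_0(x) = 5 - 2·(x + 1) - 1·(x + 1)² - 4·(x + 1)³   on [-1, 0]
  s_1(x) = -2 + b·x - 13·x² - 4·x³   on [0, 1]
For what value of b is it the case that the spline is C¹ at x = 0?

-16

s_0'(x) = -2 - 2·(x + 1) - 12·(x + 1)², so s_0'(0) = -16. On the right, s_1'(0) = b, so b = -16.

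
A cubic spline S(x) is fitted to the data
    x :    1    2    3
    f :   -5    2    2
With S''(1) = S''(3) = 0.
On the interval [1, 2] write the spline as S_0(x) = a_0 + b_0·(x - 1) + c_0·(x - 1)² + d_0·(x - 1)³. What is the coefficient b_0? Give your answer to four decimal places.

8.7500

With M_i denoting the second derivative at x_i, h_i = 1, 1, and Δ_i = (y_(i+1) − y_i)/h_i = 7, 0:
  1·M_0 + 4·M_1 + 1·M_2 = 6(Δ_1 - Δ_0) = -42
Natural end conditions: M_0 = M_2 = 0.
Hence M_0 = 0, M_1 = -21/2, M_2 = 0.
On [1, 2], with S_0(x) = a_0 + b_0·(x - 1) + c_0·(x - 1)² + d_0·(x - 1)³: c_0 = M_0/2 = 0, d_0 = (M_1 - M_0)/(6h_0) = -7/4, b_0 = Δ_0 - h_0(2M_0 + M_1)/6 = 35/4.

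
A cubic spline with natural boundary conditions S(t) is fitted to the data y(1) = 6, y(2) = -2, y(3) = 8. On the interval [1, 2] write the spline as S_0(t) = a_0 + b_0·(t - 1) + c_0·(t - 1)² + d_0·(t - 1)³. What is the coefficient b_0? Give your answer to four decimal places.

-12.5000

Put σ_i = S'' at the i-th knot. Here h = (1, 1) and Δ = (-8, 10), so the interior equations h_(i-1)·σ_(i-1) + 2(h_(i-1)+h_i)·σ_i + h_i·σ_(i+1) = 6(Δ_i − Δ_(i-1)) read
  1·σ_0 + 4·σ_1 + 1·σ_2 = 6(Δ_1 - Δ_0) = 108
Natural end conditions: σ_0 = σ_2 = 0.
Solving the tridiagonal system: σ_0 = 0, σ_1 = 27, σ_2 = 0.
On [1, 2], with S_0(t) = a_0 + b_0·(t - 1) + c_0·(t - 1)² + d_0·(t - 1)³: c_0 = σ_0/2 = 0, d_0 = (σ_1 - σ_0)/(6h_0) = 9/2, b_0 = Δ_0 - h_0(2σ_0 + σ_1)/6 = -25/2.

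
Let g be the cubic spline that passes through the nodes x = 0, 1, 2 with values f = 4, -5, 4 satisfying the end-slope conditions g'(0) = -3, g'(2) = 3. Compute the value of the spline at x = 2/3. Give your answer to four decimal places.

-2.8889

Put m_i = g'' at the i-th knot. Here h = (1, 1) and Δ = (-9, 9), so the interior equations h_(i-1)·m_(i-1) + 2(h_(i-1)+h_i)·m_i + h_i·m_(i+1) = 6(Δ_i − Δ_(i-1)) read
  1·m_0 + 4·m_1 + 1·m_2 = 6(Δ_1 - Δ_0) = 108
Clamped end conditions give two more equations: 2h_0·m_0 + h_0·m_1 = 6(Δ_0 - g'(0)) = -36 and h_1·m_1 + 2h_1·m_2 = 6(g'(2) - Δ_1) = -36.
Solving: m_0 = -42, m_1 = 48, m_2 = -42.
On [0, 1], g(x) = 4 - 3·x - 21·x² + 15·x³.
With x = 2/3: g(2/3) = -26/9.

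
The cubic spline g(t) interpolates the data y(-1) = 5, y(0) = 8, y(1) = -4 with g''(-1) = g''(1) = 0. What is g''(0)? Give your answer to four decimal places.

-22.5000

Let M_i = g''(x_i). Step sizes h_i = 1, 1; slopes of the chords Δ_i = (y_(i+1) - y_i)/h_i = 3, -12.
  1·M_0 + 4·M_1 + 1·M_2 = 6(Δ_1 - Δ_0) = -90
Natural end conditions: M_0 = M_2 = 0.
Forward elimination and back-substitution give M_0 = 0, M_1 = -45/2, M_2 = 0.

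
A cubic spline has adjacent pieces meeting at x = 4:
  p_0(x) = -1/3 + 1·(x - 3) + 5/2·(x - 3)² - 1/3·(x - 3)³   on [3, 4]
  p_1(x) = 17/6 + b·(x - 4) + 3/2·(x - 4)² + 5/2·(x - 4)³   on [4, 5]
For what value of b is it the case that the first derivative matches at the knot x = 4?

p_0'(x) = 1 + 5·(x - 3) - 1·(x - 3)², so p_0'(4) = 5. On the right, p_1'(4) = b, so b = 5.

5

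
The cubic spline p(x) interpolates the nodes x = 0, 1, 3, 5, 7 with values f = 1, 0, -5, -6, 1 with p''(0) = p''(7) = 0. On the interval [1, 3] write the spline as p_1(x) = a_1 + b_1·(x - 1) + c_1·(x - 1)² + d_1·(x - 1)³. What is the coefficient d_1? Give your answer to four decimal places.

Write M_i for p''(x_i). With h_i = 1, 2, 2, 2 and divided differences Δ_i = -1, -5/2, -1/2, 7/2, the continuity of p' gives the tridiagonal system
  1·M_0 + 6·M_1 + 2·M_2 = 6(Δ_1 - Δ_0) = -9
  2·M_1 + 8·M_2 + 2·M_3 = 6(Δ_2 - Δ_1) = 12
  2·M_2 + 8·M_3 + 2·M_4 = 6(Δ_3 - Δ_2) = 24
Natural end conditions: M_0 = M_4 = 0.
Forward elimination and back-substitution give M_0 = 0, M_1 = -159/82, M_2 = 54/41, M_3 = 219/82, M_4 = 0.
On [1, 3], with p_1(x) = a_1 + b_1·(x - 1) + c_1·(x - 1)² + d_1·(x - 1)³: c_1 = M_1/2 = -159/164, d_1 = (M_2 - M_1)/(6h_1) = 89/328, b_1 = Δ_1 - h_1(2M_1 + M_2)/6 = -135/82.

0.2713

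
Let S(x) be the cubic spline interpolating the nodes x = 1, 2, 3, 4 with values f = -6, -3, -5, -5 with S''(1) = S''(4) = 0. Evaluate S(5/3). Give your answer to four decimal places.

Let σ_i = S''(x_i). Step sizes h_i = 1, 1, 1; slopes of the chords Δ_i = (y_(i+1) - y_i)/h_i = 3, -2, 0.
  1·σ_0 + 4·σ_1 + 1·σ_2 = 6(Δ_1 - Δ_0) = -30
  1·σ_1 + 4·σ_2 + 1·σ_3 = 6(Δ_2 - Δ_1) = 12
Natural end conditions: σ_0 = σ_3 = 0.
Solving the tridiagonal system: σ_0 = 0, σ_1 = -44/5, σ_2 = 26/5, σ_3 = 0.
On [1, 2], S(x) = -6 + 67/15·(x - 1) + 0·(x - 1)² - 22/15·(x - 1)³.
With (x - 1) = 2/3: S(5/3) = -280/81.

-3.4568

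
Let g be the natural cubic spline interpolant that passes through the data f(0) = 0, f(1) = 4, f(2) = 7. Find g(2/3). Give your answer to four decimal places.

With σ_i denoting the second derivative at x_i, h_i = 1, 1, and Δ_i = (y_(i+1) − y_i)/h_i = 4, 3:
  1·σ_0 + 4·σ_1 + 1·σ_2 = 6(Δ_1 - Δ_0) = -6
Natural end conditions: σ_0 = σ_2 = 0.
Hence σ_0 = 0, σ_1 = -3/2, σ_2 = 0.
On [0, 1], g(t) = 0 + 17/4·t + 0·t² - 1/4·t³.
With t = 2/3: g(2/3) = 149/54.

2.7593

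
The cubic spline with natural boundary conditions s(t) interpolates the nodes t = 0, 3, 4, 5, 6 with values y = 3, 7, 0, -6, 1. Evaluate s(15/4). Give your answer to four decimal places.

Let M_i = s''(x_i). Step sizes h_i = 3, 1, 1, 1; slopes of the chords Δ_i = (y_(i+1) - y_i)/h_i = 4/3, -7, -6, 7.
  3·M_0 + 8·M_1 + 1·M_2 = 6(Δ_1 - Δ_0) = -50
  1·M_1 + 4·M_2 + 1·M_3 = 6(Δ_2 - Δ_1) = 6
  1·M_2 + 4·M_3 + 1·M_4 = 6(Δ_3 - Δ_2) = 78
Natural end conditions: M_0 = M_4 = 0.
Hence M_0 = 0, M_1 = -6, M_2 = -2, M_3 = 20, M_4 = 0.
On [3, 4], s(t) = 7 - 14/3·(t - 3) - 3·(t - 3)² + 2/3·(t - 3)³.
With (t - 3) = 3/4: s(15/4) = 67/32.

2.0938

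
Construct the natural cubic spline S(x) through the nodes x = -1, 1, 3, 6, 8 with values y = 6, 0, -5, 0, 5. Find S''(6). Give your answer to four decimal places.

-0.2936

Put M_i = S'' at the i-th knot. Here h = (2, 2, 3, 2) and Δ = (-3, -5/2, 5/3, 5/2), so the interior equations h_(i-1)·M_(i-1) + 2(h_(i-1)+h_i)·M_i + h_i·M_(i+1) = 6(Δ_i − Δ_(i-1)) read
  2·M_0 + 8·M_1 + 2·M_2 = 6(Δ_1 - Δ_0) = 3
  2·M_1 + 10·M_2 + 3·M_3 = 6(Δ_2 - Δ_1) = 25
  3·M_2 + 10·M_3 + 2·M_4 = 6(Δ_3 - Δ_2) = 5
Natural end conditions: M_0 = M_4 = 0.
Solving: M_0 = 0, M_1 = -197/688, M_2 = 455/172, M_3 = -101/344, M_4 = 0.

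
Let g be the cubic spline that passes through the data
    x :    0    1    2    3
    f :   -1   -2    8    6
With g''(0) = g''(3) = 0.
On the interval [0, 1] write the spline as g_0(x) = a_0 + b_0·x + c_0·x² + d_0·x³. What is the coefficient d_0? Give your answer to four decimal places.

Put M_i = g'' at the i-th knot. Here h = (1, 1, 1) and Δ = (-1, 10, -2), so the interior equations h_(i-1)·M_(i-1) + 2(h_(i-1)+h_i)·M_i + h_i·M_(i+1) = 6(Δ_i − Δ_(i-1)) read
  1·M_0 + 4·M_1 + 1·M_2 = 6(Δ_1 - Δ_0) = 66
  1·M_1 + 4·M_2 + 1·M_3 = 6(Δ_2 - Δ_1) = -72
Natural end conditions: M_0 = M_3 = 0.
Hence M_0 = 0, M_1 = 112/5, M_2 = -118/5, M_3 = 0.
On [0, 1], with g_0(x) = a_0 + b_0·x + c_0·x² + d_0·x³: c_0 = M_0/2 = 0, d_0 = (M_1 - M_0)/(6h_0) = 56/15, b_0 = Δ_0 - h_0(2M_0 + M_1)/6 = -71/15.

3.7333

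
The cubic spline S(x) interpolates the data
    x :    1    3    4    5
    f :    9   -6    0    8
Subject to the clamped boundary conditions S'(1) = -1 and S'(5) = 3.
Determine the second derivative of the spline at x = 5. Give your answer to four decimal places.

Put σ_i = S'' at the i-th knot. Here h = (2, 1, 1) and Δ = (-15/2, 6, 8), so the interior equations h_(i-1)·σ_(i-1) + 2(h_(i-1)+h_i)·σ_i + h_i·σ_(i+1) = 6(Δ_i − Δ_(i-1)) read
  2·σ_0 + 6·σ_1 + 1·σ_2 = 6(Δ_1 - Δ_0) = 81
  1·σ_1 + 4·σ_2 + 1·σ_3 = 6(Δ_2 - Δ_1) = 12
Clamped end conditions give two more equations: 2h_0·σ_0 + h_0·σ_1 = 6(Δ_0 - S'(1)) = -39 and h_2·σ_2 + 2h_2·σ_3 = 6(S'(5) - Δ_2) = -30.
Hence σ_0 = -431/22, σ_1 = 433/22, σ_2 = 23/11, σ_3 = -353/22.

-16.0455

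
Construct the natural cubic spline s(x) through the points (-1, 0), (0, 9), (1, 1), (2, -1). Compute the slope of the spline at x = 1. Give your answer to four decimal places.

Write M_i for s''(x_i). With h_i = 1, 1, 1 and divided differences Δ_i = 9, -8, -2, the continuity of s' gives the tridiagonal system
  1·M_0 + 4·M_1 + 1·M_2 = 6(Δ_1 - Δ_0) = -102
  1·M_1 + 4·M_2 + 1·M_3 = 6(Δ_2 - Δ_1) = 36
Natural end conditions: M_0 = M_3 = 0.
Solving: M_0 = 0, M_1 = -148/5, M_2 = 82/5, M_3 = 0.
On [1, 2], s'(x) = b_2 + 2c_2·(x - 1) + 3d_2·(x - 1)² with b_2 = Δ_2 - h_2(2M_2 + M_3)/6 = -112/15, c_2 = M_2/2 = 41/5, d_2 = (M_3 - M_2)/(6h_2) = -41/15. So s'(1) = -112/15.

-7.4667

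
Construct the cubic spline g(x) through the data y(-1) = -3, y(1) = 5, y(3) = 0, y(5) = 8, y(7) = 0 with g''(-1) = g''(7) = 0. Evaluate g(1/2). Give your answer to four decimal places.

4.5410

Write m_i for g''(x_i). With h_i = 2, 2, 2, 2 and divided differences Δ_i = 4, -5/2, 4, -4, the continuity of g' gives the tridiagonal system
  2·m_0 + 8·m_1 + 2·m_2 = 6(Δ_1 - Δ_0) = -39
  2·m_1 + 8·m_2 + 2·m_3 = 6(Δ_2 - Δ_1) = 39
  2·m_2 + 8·m_3 + 2·m_4 = 6(Δ_3 - Δ_2) = -48
Natural end conditions: m_0 = m_4 = 0.
Hence m_0 = 0, m_1 = -789/112, m_2 = 243/28, m_3 = -915/112, m_4 = 0.
On [-1, 1], g(x) = -3 + 711/112·(x + 1) + 0·(x + 1)² - 263/448·(x + 1)³.
With (x + 1) = 3/2: g(1/2) = 2325/512.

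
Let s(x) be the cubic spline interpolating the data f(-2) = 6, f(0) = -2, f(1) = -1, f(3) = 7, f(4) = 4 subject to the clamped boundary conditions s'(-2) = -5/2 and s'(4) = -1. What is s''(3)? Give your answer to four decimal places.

With M_i denoting the second derivative at x_i, h_i = 2, 1, 2, 1, and Δ_i = (y_(i+1) − y_i)/h_i = -4, 1, 4, -3:
  2·M_0 + 6·M_1 + 1·M_2 = 6(Δ_1 - Δ_0) = 30
  1·M_1 + 6·M_2 + 2·M_3 = 6(Δ_2 - Δ_1) = 18
  2·M_2 + 6·M_3 + 1·M_4 = 6(Δ_3 - Δ_2) = -42
Clamped end conditions give two more equations: 2h_0·M_0 + h_0·M_1 = 6(Δ_0 - s'(-2)) = -9 and h_3·M_3 + 2h_3·M_4 = 6(s'(4) - Δ_3) = 12.
Solving the tridiagonal system: M_0 = -637/124, M_1 = 179/31, M_2 = 349/62, M_3 = -334/31, M_4 = 353/31.

-10.7742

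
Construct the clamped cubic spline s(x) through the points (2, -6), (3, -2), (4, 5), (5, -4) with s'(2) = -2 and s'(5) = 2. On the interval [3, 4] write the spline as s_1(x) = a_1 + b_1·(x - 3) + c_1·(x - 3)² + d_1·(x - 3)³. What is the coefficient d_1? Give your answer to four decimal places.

-8.6000

Let m_i = s''(x_i). Step sizes h_i = 1, 1, 1; slopes of the chords Δ_i = (y_(i+1) - y_i)/h_i = 4, 7, -9.
  1·m_0 + 4·m_1 + 1·m_2 = 6(Δ_1 - Δ_0) = 18
  1·m_1 + 4·m_2 + 1·m_3 = 6(Δ_2 - Δ_1) = -96
Clamped end conditions give two more equations: 2h_0·m_0 + h_0·m_1 = 6(Δ_0 - s'(2)) = 36 and h_2·m_2 + 2h_2·m_3 = 6(s'(5) - Δ_2) = 66.
Solving: m_0 = 184/15, m_1 = 172/15, m_2 = -602/15, m_3 = 796/15.
On [3, 4], with s_1(x) = a_1 + b_1·(x - 3) + c_1·(x - 3)² + d_1·(x - 3)³: c_1 = m_1/2 = 86/15, d_1 = (m_2 - m_1)/(6h_1) = -43/5, b_1 = Δ_1 - h_1(2m_1 + m_2)/6 = 148/15.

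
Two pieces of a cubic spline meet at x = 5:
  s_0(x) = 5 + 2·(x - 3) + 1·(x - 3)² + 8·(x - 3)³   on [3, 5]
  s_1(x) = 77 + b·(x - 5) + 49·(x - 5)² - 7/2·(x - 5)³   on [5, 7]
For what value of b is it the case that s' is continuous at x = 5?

s_0'(x) = 2 + 2·(x - 3) + 24·(x - 3)², so s_0'(5) = 102. On the right, s_1'(5) = b, so b = 102.

102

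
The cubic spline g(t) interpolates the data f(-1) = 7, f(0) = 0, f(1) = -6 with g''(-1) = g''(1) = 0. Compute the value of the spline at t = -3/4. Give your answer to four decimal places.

5.1914

Let M_i = g''(x_i). Step sizes h_i = 1, 1; slopes of the chords Δ_i = (y_(i+1) - y_i)/h_i = -7, -6.
  1·M_0 + 4·M_1 + 1·M_2 = 6(Δ_1 - Δ_0) = 6
Natural end conditions: M_0 = M_2 = 0.
Solving the tridiagonal system: M_0 = 0, M_1 = 3/2, M_2 = 0.
On [-1, 0], g(t) = 7 - 29/4·(t + 1) + 0·(t + 1)² + 1/4·(t + 1)³.
With (t + 1) = 1/4: g(-3/4) = 1329/256.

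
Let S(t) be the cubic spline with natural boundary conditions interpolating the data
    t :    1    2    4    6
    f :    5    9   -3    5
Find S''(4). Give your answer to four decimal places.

10.9091

With M_i denoting the second derivative at x_i, h_i = 1, 2, 2, and Δ_i = (y_(i+1) − y_i)/h_i = 4, -6, 4:
  1·M_0 + 6·M_1 + 2·M_2 = 6(Δ_1 - Δ_0) = -60
  2·M_1 + 8·M_2 + 2·M_3 = 6(Δ_2 - Δ_1) = 60
Natural end conditions: M_0 = M_3 = 0.
Solving the tridiagonal system: M_0 = 0, M_1 = -150/11, M_2 = 120/11, M_3 = 0.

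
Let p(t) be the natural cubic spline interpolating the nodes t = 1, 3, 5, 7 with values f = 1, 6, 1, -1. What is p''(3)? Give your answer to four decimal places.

-4.3000

Write M_i for p''(x_i). With h_i = 2, 2, 2 and divided differences Δ_i = 5/2, -5/2, -1, the continuity of p' gives the tridiagonal system
  2·M_0 + 8·M_1 + 2·M_2 = 6(Δ_1 - Δ_0) = -30
  2·M_1 + 8·M_2 + 2·M_3 = 6(Δ_2 - Δ_1) = 9
Natural end conditions: M_0 = M_3 = 0.
Solving the tridiagonal system: M_0 = 0, M_1 = -43/10, M_2 = 11/5, M_3 = 0.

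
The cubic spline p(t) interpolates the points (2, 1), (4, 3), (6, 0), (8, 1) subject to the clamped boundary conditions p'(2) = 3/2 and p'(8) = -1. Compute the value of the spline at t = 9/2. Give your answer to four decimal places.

2.3750

Let M_i = p''(x_i). Step sizes h_i = 2, 2, 2; slopes of the chords Δ_i = (y_(i+1) - y_i)/h_i = 1, -3/2, 1/2.
  2·M_0 + 8·M_1 + 2·M_2 = 6(Δ_1 - Δ_0) = -15
  2·M_1 + 8·M_2 + 2·M_3 = 6(Δ_2 - Δ_1) = 12
Clamped end conditions give two more equations: 2h_0·M_0 + h_0·M_1 = 6(Δ_0 - p'(2)) = -3 and h_2·M_2 + 2h_2·M_3 = 6(p'(8) - Δ_2) = -9.
Solving the tridiagonal system: M_0 = 2/3, M_1 = -17/6, M_2 = 19/6, M_3 = -23/6.
On [4, 6], p(t) = 3 - 2/3·(t - 4) - 17/12·(t - 4)² + 1/2·(t - 4)³.
With (t - 4) = 1/2: p(9/2) = 19/8.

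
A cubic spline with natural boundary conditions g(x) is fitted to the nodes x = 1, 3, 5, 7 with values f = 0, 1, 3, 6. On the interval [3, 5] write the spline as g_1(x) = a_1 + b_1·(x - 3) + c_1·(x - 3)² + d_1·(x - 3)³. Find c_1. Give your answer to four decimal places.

Write m_i for g''(x_i). With h_i = 2, 2, 2 and divided differences Δ_i = 1/2, 1, 3/2, the continuity of g' gives the tridiagonal system
  2·m_0 + 8·m_1 + 2·m_2 = 6(Δ_1 - Δ_0) = 3
  2·m_1 + 8·m_2 + 2·m_3 = 6(Δ_2 - Δ_1) = 3
Natural end conditions: m_0 = m_3 = 0.
Solving the tridiagonal system: m_0 = 0, m_1 = 3/10, m_2 = 3/10, m_3 = 0.
On [3, 5], with g_1(x) = a_1 + b_1·(x - 3) + c_1·(x - 3)² + d_1·(x - 3)³: c_1 = m_1/2 = 3/20, d_1 = (m_2 - m_1)/(6h_1) = 0, b_1 = Δ_1 - h_1(2m_1 + m_2)/6 = 7/10.

0.1500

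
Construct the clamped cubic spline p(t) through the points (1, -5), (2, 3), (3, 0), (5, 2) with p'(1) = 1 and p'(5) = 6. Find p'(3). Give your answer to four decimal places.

Write M_i for p''(x_i). With h_i = 1, 1, 2 and divided differences Δ_i = 8, -3, 1, the continuity of p' gives the tridiagonal system
  1·M_0 + 4·M_1 + 1·M_2 = 6(Δ_1 - Δ_0) = -66
  1·M_1 + 6·M_2 + 2·M_3 = 6(Δ_2 - Δ_1) = 24
Clamped end conditions give two more equations: 2h_0·M_0 + h_0·M_1 = 6(Δ_0 - p'(1)) = 42 and h_2·M_2 + 2h_2·M_3 = 6(p'(5) - Δ_2) = 30.
Solving: M_0 = 379/11, M_1 = -296/11, M_2 = 79/11, M_3 = 43/11.
On [3, 5], p'(t) = b_2 + 2c_2·(t - 3) + 3d_2·(t - 3)² with b_2 = Δ_2 - h_2(2M_2 + M_3)/6 = -56/11, c_2 = M_2/2 = 79/22, d_2 = (M_3 - M_2)/(6h_2) = -3/11. So p'(3) = -56/11.

-5.0909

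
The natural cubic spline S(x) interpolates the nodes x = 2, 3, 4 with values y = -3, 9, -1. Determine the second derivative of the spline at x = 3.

-33

Put M_i = S'' at the i-th knot. Here h = (1, 1) and Δ = (12, -10), so the interior equations h_(i-1)·M_(i-1) + 2(h_(i-1)+h_i)·M_i + h_i·M_(i+1) = 6(Δ_i − Δ_(i-1)) read
  1·M_0 + 4·M_1 + 1·M_2 = 6(Δ_1 - Δ_0) = -132
Natural end conditions: M_0 = M_2 = 0.
Solving: M_0 = 0, M_1 = -33, M_2 = 0.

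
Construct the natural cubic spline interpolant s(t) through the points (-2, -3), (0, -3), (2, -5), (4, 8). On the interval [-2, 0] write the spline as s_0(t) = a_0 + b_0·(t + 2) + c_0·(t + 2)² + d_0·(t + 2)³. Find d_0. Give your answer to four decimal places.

Put σ_i = s'' at the i-th knot. Here h = (2, 2, 2) and Δ = (0, -1, 13/2), so the interior equations h_(i-1)·σ_(i-1) + 2(h_(i-1)+h_i)·σ_i + h_i·σ_(i+1) = 6(Δ_i − Δ_(i-1)) read
  2·σ_0 + 8·σ_1 + 2·σ_2 = 6(Δ_1 - Δ_0) = -6
  2·σ_1 + 8·σ_2 + 2·σ_3 = 6(Δ_2 - Δ_1) = 45
Natural end conditions: σ_0 = σ_3 = 0.
Forward elimination and back-substitution give σ_0 = 0, σ_1 = -23/10, σ_2 = 31/5, σ_3 = 0.
On [-2, 0], with s_0(t) = a_0 + b_0·(t + 2) + c_0·(t + 2)² + d_0·(t + 2)³: c_0 = σ_0/2 = 0, d_0 = (σ_1 - σ_0)/(6h_0) = -23/120, b_0 = Δ_0 - h_0(2σ_0 + σ_1)/6 = 23/30.

-0.1917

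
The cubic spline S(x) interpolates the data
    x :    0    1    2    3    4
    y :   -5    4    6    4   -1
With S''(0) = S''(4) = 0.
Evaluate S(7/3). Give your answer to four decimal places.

Write σ_i for S''(x_i). With h_i = 1, 1, 1, 1 and divided differences Δ_i = 9, 2, -2, -5, the continuity of S' gives the tridiagonal system
  1·σ_0 + 4·σ_1 + 1·σ_2 = 6(Δ_1 - Δ_0) = -42
  1·σ_1 + 4·σ_2 + 1·σ_3 = 6(Δ_2 - Δ_1) = -24
  1·σ_2 + 4·σ_3 + 1·σ_4 = 6(Δ_3 - Δ_2) = -18
Natural end conditions: σ_0 = σ_4 = 0.
Solving: σ_0 = 0, σ_1 = -69/7, σ_2 = -18/7, σ_3 = -27/7, σ_4 = 0.
On [2, 3], S(x) = 6 - 1/2·(x - 2) - 9/7·(x - 2)² - 3/14·(x - 2)³.
With (x - 2) = 1/3: S(7/3) = 358/63.

5.6825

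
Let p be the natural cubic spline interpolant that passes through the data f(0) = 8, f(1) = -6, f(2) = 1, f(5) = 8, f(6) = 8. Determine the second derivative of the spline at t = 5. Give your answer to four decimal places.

Let σ_i = p''(x_i). Step sizes h_i = 1, 1, 3, 1; slopes of the chords Δ_i = (y_(i+1) - y_i)/h_i = -14, 7, 7/3, 0.
  1·σ_0 + 4·σ_1 + 1·σ_2 = 6(Δ_1 - Δ_0) = 126
  1·σ_1 + 8·σ_2 + 3·σ_3 = 6(Δ_2 - Δ_1) = -28
  3·σ_2 + 8·σ_3 + 1·σ_4 = 6(Δ_3 - Δ_2) = -14
Natural end conditions: σ_0 = σ_4 = 0.
Forward elimination and back-substitution give σ_0 = 0, σ_1 = 1778/53, σ_2 = -434/53, σ_3 = 70/53, σ_4 = 0.

1.3208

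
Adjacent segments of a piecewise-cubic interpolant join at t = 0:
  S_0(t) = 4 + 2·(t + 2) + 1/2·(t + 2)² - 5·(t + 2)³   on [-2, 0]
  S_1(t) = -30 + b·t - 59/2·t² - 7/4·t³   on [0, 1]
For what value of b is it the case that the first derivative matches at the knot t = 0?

S_0'(t) = 2 + 1·(t + 2) - 15·(t + 2)², so S_0'(0) = -56. On the right, S_1'(0) = b, so b = -56.

-56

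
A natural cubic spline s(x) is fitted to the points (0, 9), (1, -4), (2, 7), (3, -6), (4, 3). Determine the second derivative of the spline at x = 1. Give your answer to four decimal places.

Let m_i = s''(x_i). Step sizes h_i = 1, 1, 1, 1; slopes of the chords Δ_i = (y_(i+1) - y_i)/h_i = -13, 11, -13, 9.
  1·m_0 + 4·m_1 + 1·m_2 = 6(Δ_1 - Δ_0) = 144
  1·m_1 + 4·m_2 + 1·m_3 = 6(Δ_2 - Δ_1) = -144
  1·m_2 + 4·m_3 + 1·m_4 = 6(Δ_3 - Δ_2) = 132
Natural end conditions: m_0 = m_4 = 0.
Forward elimination and back-substitution give m_0 = 0, m_1 = 717/14, m_2 = -426/7, m_3 = 675/14, m_4 = 0.

51.2143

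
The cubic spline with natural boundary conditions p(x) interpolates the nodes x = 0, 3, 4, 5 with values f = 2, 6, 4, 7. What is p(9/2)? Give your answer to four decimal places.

4.9758

With σ_i denoting the second derivative at x_i, h_i = 3, 1, 1, and Δ_i = (y_(i+1) − y_i)/h_i = 4/3, -2, 3:
  3·σ_0 + 8·σ_1 + 1·σ_2 = 6(Δ_1 - Δ_0) = -20
  1·σ_1 + 4·σ_2 + 1·σ_3 = 6(Δ_2 - Δ_1) = 30
Natural end conditions: σ_0 = σ_3 = 0.
Forward elimination and back-substitution give σ_0 = 0, σ_1 = -110/31, σ_2 = 260/31, σ_3 = 0.
On [4, 5], p(x) = 4 + 19/93·(x - 4) + 130/31·(x - 4)² - 130/93·(x - 4)³.
With (x - 4) = 1/2: p(9/2) = 617/124.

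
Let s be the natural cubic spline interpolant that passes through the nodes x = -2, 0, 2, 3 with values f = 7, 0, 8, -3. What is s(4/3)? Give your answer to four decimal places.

Put m_i = s'' at the i-th knot. Here h = (2, 2, 1) and Δ = (-7/2, 4, -11), so the interior equations h_(i-1)·m_(i-1) + 2(h_(i-1)+h_i)·m_i + h_i·m_(i+1) = 6(Δ_i − Δ_(i-1)) read
  2·m_0 + 8·m_1 + 2·m_2 = 6(Δ_1 - Δ_0) = 45
  2·m_1 + 6·m_2 + 1·m_3 = 6(Δ_2 - Δ_1) = -90
Natural end conditions: m_0 = m_3 = 0.
Solving: m_0 = 0, m_1 = 225/22, m_2 = -405/22, m_3 = 0.
On [0, 2], s(x) = 0 + 73/22·x + 225/44·x² - 105/44·x³.
With x = 4/3: s(4/3) = 778/99.

7.8586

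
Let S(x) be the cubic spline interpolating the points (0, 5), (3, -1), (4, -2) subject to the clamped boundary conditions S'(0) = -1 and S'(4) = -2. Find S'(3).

-1

Write σ_i for S''(x_i). With h_i = 3, 1 and divided differences Δ_i = -2, -1, the continuity of S' gives the tridiagonal system
  3·σ_0 + 8·σ_1 + 1·σ_2 = 6(Δ_1 - Δ_0) = 6
Clamped end conditions give two more equations: 2h_0·σ_0 + h_0·σ_1 = 6(Δ_0 - S'(0)) = -6 and h_1·σ_1 + 2h_1·σ_2 = 6(S'(4) - Δ_1) = -6.
Hence σ_0 = -2, σ_1 = 2, σ_2 = -4.
On [3, 4], S'(x) = b_1 + 2c_1·(x - 3) + 3d_1·(x - 3)² with b_1 = Δ_1 - h_1(2σ_1 + σ_2)/6 = -1, c_1 = σ_1/2 = 1, d_1 = (σ_2 - σ_1)/(6h_1) = -1. So S'(3) = -1.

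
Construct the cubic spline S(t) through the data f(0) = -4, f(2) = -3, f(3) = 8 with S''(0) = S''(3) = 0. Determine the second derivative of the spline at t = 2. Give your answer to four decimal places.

Let m_i = S''(x_i). Step sizes h_i = 2, 1; slopes of the chords Δ_i = (y_(i+1) - y_i)/h_i = 1/2, 11.
  2·m_0 + 6·m_1 + 1·m_2 = 6(Δ_1 - Δ_0) = 63
Natural end conditions: m_0 = m_2 = 0.
Forward elimination and back-substitution give m_0 = 0, m_1 = 21/2, m_2 = 0.

10.5000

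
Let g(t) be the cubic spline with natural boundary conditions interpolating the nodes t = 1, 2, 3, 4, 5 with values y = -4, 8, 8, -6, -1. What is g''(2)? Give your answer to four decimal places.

Write m_i for g''(x_i). With h_i = 1, 1, 1, 1 and divided differences Δ_i = 12, 0, -14, 5, the continuity of g' gives the tridiagonal system
  1·m_0 + 4·m_1 + 1·m_2 = 6(Δ_1 - Δ_0) = -72
  1·m_1 + 4·m_2 + 1·m_3 = 6(Δ_2 - Δ_1) = -84
  1·m_2 + 4·m_3 + 1·m_4 = 6(Δ_3 - Δ_2) = 114
Natural end conditions: m_0 = m_4 = 0.
Solving: m_0 = 0, m_1 = -45/4, m_2 = -27, m_3 = 141/4, m_4 = 0.

-11.2500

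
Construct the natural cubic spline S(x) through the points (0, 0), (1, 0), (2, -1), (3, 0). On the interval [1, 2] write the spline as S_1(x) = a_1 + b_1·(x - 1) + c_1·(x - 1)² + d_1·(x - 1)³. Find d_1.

Let σ_i = S''(x_i). Step sizes h_i = 1, 1, 1; slopes of the chords Δ_i = (y_(i+1) - y_i)/h_i = 0, -1, 1.
  1·σ_0 + 4·σ_1 + 1·σ_2 = 6(Δ_1 - Δ_0) = -6
  1·σ_1 + 4·σ_2 + 1·σ_3 = 6(Δ_2 - Δ_1) = 12
Natural end conditions: σ_0 = σ_3 = 0.
Hence σ_0 = 0, σ_1 = -12/5, σ_2 = 18/5, σ_3 = 0.
On [1, 2], with S_1(x) = a_1 + b_1·(x - 1) + c_1·(x - 1)² + d_1·(x - 1)³: c_1 = σ_1/2 = -6/5, d_1 = (σ_2 - σ_1)/(6h_1) = 1, b_1 = Δ_1 - h_1(2σ_1 + σ_2)/6 = -4/5.

1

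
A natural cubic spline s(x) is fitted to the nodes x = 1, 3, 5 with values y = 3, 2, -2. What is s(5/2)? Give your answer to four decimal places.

With σ_i denoting the second derivative at x_i, h_i = 2, 2, and Δ_i = (y_(i+1) − y_i)/h_i = -1/2, -2:
  2·σ_0 + 8·σ_1 + 2·σ_2 = 6(Δ_1 - Δ_0) = -9
Natural end conditions: σ_0 = σ_2 = 0.
Solving the tridiagonal system: σ_0 = 0, σ_1 = -9/8, σ_2 = 0.
On [1, 3], s(x) = 3 - 1/8·(x - 1) + 0·(x - 1)² - 3/32·(x - 1)³.
With (x - 1) = 3/2: s(5/2) = 639/256.

2.4961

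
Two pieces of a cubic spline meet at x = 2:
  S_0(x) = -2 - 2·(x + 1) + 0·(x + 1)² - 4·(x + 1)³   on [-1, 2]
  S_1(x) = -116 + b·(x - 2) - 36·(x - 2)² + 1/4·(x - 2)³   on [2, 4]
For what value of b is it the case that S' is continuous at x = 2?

-110

S_0'(x) = -2 + 0·(x + 1) - 12·(x + 1)², so S_0'(2) = -110. On the right, S_1'(2) = b, so b = -110.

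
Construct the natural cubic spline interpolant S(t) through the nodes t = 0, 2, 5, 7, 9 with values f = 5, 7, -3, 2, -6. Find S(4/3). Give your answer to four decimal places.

7.4279

Put M_i = S'' at the i-th knot. Here h = (2, 3, 2, 2) and Δ = (1, -10/3, 5/2, -4), so the interior equations h_(i-1)·M_(i-1) + 2(h_(i-1)+h_i)·M_i + h_i·M_(i+1) = 6(Δ_i − Δ_(i-1)) read
  2·M_0 + 10·M_1 + 3·M_2 = 6(Δ_1 - Δ_0) = -26
  3·M_1 + 10·M_2 + 2·M_3 = 6(Δ_2 - Δ_1) = 35
  2·M_2 + 8·M_3 + 2·M_4 = 6(Δ_3 - Δ_2) = -39
Natural end conditions: M_0 = M_4 = 0.
Solving the tridiagonal system: M_0 = 0, M_1 = -1525/344, M_2 = 1051/172, M_3 = -4405/688, M_4 = 0.
On [0, 2], S(t) = 5 + 2557/1032·t + 0·t² - 1525/4128·t³.
With t = 4/3: S(4/3) = 51743/6966.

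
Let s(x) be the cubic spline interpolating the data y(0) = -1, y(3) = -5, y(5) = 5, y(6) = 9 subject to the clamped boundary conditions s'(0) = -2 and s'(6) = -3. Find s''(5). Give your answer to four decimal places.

1.2982

Let σ_i = s''(x_i). Step sizes h_i = 3, 2, 1; slopes of the chords Δ_i = (y_(i+1) - y_i)/h_i = -4/3, 5, 4.
  3·σ_0 + 10·σ_1 + 2·σ_2 = 6(Δ_1 - Δ_0) = 38
  2·σ_1 + 6·σ_2 + 1·σ_3 = 6(Δ_2 - Δ_1) = -6
Clamped end conditions give two more equations: 2h_0·σ_0 + h_0·σ_1 = 6(Δ_0 - s'(0)) = 4 and h_2·σ_2 + 2h_2·σ_3 = 6(s'(6) - Δ_2) = -42.
Solving the tridiagonal system: σ_0 = -74/57, σ_1 = 224/57, σ_2 = 74/57, σ_3 = -1234/57.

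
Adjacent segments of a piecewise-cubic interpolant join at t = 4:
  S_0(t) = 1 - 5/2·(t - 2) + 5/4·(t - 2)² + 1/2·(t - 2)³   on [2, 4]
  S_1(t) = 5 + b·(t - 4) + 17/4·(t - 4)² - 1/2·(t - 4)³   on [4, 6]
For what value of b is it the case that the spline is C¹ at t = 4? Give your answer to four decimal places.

8.5000

S_0'(t) = -5/2 + 5/2·(t - 2) + 3/2·(t - 2)², so S_0'(4) = 17/2. On the right, S_1'(4) = b, so b = 17/2.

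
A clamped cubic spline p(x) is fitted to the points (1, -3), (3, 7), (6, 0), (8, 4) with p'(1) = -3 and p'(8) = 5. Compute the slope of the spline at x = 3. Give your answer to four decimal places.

Let M_i = p''(x_i). Step sizes h_i = 2, 3, 2; slopes of the chords Δ_i = (y_(i+1) - y_i)/h_i = 5, -7/3, 2.
  2·M_0 + 10·M_1 + 3·M_2 = 6(Δ_1 - Δ_0) = -44
  3·M_1 + 10·M_2 + 2·M_3 = 6(Δ_2 - Δ_1) = 26
Clamped end conditions give two more equations: 2h_0·M_0 + h_0·M_1 = 6(Δ_0 - p'(1)) = 48 and h_2·M_2 + 2h_2·M_3 = 6(p'(8) - Δ_2) = 18.
Hence M_0 = 797/48, M_1 = -221/24, M_2 = 119/24, M_3 = 97/48.
On [3, 6], p'(x) = b_1 + 2c_1·(x - 3) + 3d_1·(x - 3)² with b_1 = Δ_1 - h_1(2M_1 + M_2)/6 = 211/48, c_1 = M_1/2 = -221/48, d_1 = (M_2 - M_1)/(6h_1) = 85/108. So p'(3) = 211/48.

4.3958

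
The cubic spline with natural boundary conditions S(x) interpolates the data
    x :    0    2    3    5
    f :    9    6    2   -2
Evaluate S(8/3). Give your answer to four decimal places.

Let m_i = S''(x_i). Step sizes h_i = 2, 1, 2; slopes of the chords Δ_i = (y_(i+1) - y_i)/h_i = -3/2, -4, -2.
  2·m_0 + 6·m_1 + 1·m_2 = 6(Δ_1 - Δ_0) = -15
  1·m_1 + 6·m_2 + 2·m_3 = 6(Δ_2 - Δ_1) = 12
Natural end conditions: m_0 = m_3 = 0.
Solving the tridiagonal system: m_0 = 0, m_1 = -102/35, m_2 = 87/35, m_3 = 0.
On [2, 3], S(x) = 6 - 241/70·(x - 2) - 51/35·(x - 2)² + 9/10·(x - 2)³.
With (x - 2) = 2/3: S(8/3) = 349/105.

3.3238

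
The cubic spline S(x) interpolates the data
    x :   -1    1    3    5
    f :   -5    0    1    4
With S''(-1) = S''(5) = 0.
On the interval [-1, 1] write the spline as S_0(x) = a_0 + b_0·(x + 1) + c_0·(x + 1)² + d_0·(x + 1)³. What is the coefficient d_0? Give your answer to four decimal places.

-0.1500

Write M_i for S''(x_i). With h_i = 2, 2, 2 and divided differences Δ_i = 5/2, 1/2, 3/2, the continuity of S' gives the tridiagonal system
  2·M_0 + 8·M_1 + 2·M_2 = 6(Δ_1 - Δ_0) = -12
  2·M_1 + 8·M_2 + 2·M_3 = 6(Δ_2 - Δ_1) = 6
Natural end conditions: M_0 = M_3 = 0.
Hence M_0 = 0, M_1 = -9/5, M_2 = 6/5, M_3 = 0.
On [-1, 1], with S_0(x) = a_0 + b_0·(x + 1) + c_0·(x + 1)² + d_0·(x + 1)³: c_0 = M_0/2 = 0, d_0 = (M_1 - M_0)/(6h_0) = -3/20, b_0 = Δ_0 - h_0(2M_0 + M_1)/6 = 31/10.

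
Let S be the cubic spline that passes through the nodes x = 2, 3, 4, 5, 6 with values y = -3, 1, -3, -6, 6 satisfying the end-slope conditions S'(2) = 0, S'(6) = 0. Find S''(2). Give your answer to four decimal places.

20.0357

Let m_i = S''(x_i). Step sizes h_i = 1, 1, 1, 1; slopes of the chords Δ_i = (y_(i+1) - y_i)/h_i = 4, -4, -3, 12.
  1·m_0 + 4·m_1 + 1·m_2 = 6(Δ_1 - Δ_0) = -48
  1·m_1 + 4·m_2 + 1·m_3 = 6(Δ_2 - Δ_1) = 6
  1·m_2 + 4·m_3 + 1·m_4 = 6(Δ_3 - Δ_2) = 90
Clamped end conditions give two more equations: 2h_0·m_0 + h_0·m_1 = 6(Δ_0 - S'(2)) = 24 and h_3·m_3 + 2h_3·m_4 = 6(S'(6) - Δ_3) = -72.
Solving: m_0 = 561/28, m_1 = -225/14, m_2 = -15/4, m_3 = 519/14, m_4 = -1527/28.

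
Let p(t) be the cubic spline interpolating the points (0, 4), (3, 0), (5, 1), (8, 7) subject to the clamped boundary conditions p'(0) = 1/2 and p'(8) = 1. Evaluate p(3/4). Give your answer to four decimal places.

3.7227

Put M_i = p'' at the i-th knot. Here h = (3, 2, 3) and Δ = (-4/3, 1/2, 2), so the interior equations h_(i-1)·M_(i-1) + 2(h_(i-1)+h_i)·M_i + h_i·M_(i+1) = 6(Δ_i − Δ_(i-1)) read
  3·M_0 + 10·M_1 + 2·M_2 = 6(Δ_1 - Δ_0) = 11
  2·M_1 + 10·M_2 + 3·M_3 = 6(Δ_2 - Δ_1) = 9
Clamped end conditions give two more equations: 2h_0·M_0 + h_0·M_1 = 6(Δ_0 - p'(0)) = -11 and h_2·M_2 + 2h_2·M_3 = 6(p'(8) - Δ_2) = -6.
Solving the tridiagonal system: M_0 = -733/273, M_1 = 155/91, M_2 = 92/91, M_3 = -137/91.
On [0, 3], p(t) = 4 + 1/2·t - 733/546·t² + 599/2457·t³.
With t = 3/4: p(3/4) = 21681/5824.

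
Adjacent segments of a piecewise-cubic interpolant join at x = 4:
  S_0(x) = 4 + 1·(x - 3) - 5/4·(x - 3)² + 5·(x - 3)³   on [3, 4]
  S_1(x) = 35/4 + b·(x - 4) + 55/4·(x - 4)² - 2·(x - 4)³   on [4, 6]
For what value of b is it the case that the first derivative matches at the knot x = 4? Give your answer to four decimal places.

S_0'(x) = 1 - 5/2·(x - 3) + 15·(x - 3)², so S_0'(4) = 27/2. On the right, S_1'(4) = b, so b = 27/2.

13.5000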